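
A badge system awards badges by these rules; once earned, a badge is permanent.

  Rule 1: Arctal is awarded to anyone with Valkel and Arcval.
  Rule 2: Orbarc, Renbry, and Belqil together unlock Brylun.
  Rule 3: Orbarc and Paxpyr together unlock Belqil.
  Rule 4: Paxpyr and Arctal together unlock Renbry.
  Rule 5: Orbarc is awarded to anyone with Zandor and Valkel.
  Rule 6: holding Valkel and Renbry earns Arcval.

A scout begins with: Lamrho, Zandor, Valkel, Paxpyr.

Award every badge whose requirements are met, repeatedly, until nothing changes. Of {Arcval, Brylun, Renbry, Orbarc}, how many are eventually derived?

With Zandor and Valkel, Orbarc is earned (Rule 5).
Arcval would need Valkel and Renbry (Rule 6), but Renbry is never earned.
Brylun would need Orbarc, Renbry, and Belqil (Rule 2), but Renbry is never earned.
Renbry would need Paxpyr and Arctal (Rule 4), but Arctal is never earned.
Orbarc: reached.
Reached: Orbarc — 1 of the 4.

1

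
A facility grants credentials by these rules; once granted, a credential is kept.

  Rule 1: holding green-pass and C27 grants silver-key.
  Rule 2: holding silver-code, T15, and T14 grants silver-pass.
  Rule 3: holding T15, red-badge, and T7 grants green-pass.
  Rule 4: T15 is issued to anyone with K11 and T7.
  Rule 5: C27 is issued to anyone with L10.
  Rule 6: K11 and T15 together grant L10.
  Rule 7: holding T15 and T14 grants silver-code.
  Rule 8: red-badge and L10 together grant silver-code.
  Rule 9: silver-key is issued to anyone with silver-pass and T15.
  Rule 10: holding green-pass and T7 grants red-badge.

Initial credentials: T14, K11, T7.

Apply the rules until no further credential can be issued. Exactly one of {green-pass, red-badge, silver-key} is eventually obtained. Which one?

Holding K11 and T7 grants T15 (Rule 4).
Holding T15 and T14 grants silver-code (Rule 7).
Holding silver-code, T15, and T14 grants silver-pass (Rule 2).
Holding silver-pass and T15 grants silver-key (Rule 9).
red-badge would need green-pass and T7 (Rule 10), but green-pass is never granted. green-pass would need T15, red-badge, and T7 (Rule 3), but red-badge is never granted.

silver-key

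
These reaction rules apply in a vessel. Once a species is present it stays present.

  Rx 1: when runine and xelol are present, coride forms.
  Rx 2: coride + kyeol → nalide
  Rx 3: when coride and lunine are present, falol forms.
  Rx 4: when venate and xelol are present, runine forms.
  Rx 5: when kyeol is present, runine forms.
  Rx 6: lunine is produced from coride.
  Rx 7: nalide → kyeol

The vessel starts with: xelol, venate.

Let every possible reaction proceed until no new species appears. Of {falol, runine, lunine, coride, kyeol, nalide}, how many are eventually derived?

4

venate and xelol present → runine forms (Rx 4).
runine and xelol present → coride forms (Rx 1).
coride present → lunine forms (Rx 6).
coride and lunine present → falol forms (Rx 3).
falol: reached.
runine: reached.
lunine: reached.
coride: reached.
kyeol would need nalide (Rx 7), but nalide never forms.
nalide would need coride and kyeol (Rx 2), but kyeol never forms.
Reached: falol, runine, lunine, and coride — 4 of the 6.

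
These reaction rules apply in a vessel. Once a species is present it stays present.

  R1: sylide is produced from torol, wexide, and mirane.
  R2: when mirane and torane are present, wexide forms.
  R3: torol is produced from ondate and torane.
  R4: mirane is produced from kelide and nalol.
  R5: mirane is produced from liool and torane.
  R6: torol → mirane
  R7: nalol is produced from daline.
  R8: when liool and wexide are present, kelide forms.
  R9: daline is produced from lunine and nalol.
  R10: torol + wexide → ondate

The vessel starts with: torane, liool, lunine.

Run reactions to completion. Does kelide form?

liool and torane present → mirane forms (R5).
mirane and torane present → wexide forms (R2).
liool and wexide present → kelide forms (R8).

Yes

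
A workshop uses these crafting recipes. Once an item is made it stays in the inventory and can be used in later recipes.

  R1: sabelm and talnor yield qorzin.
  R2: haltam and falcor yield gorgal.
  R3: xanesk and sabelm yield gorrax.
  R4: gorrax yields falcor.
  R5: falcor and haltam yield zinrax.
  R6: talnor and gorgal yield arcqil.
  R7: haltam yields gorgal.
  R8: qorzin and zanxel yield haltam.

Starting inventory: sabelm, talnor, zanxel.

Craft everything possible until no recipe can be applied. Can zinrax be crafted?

zinrax would need falcor and haltam (R5), but falcor is never obtained.

No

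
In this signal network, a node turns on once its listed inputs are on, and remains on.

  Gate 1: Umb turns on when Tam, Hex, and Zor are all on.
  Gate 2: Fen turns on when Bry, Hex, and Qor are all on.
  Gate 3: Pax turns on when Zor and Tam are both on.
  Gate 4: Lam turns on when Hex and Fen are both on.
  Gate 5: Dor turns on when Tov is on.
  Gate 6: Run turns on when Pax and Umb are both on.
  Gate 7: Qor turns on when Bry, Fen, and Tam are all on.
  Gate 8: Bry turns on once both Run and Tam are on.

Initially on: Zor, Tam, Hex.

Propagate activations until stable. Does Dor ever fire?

No

Dor would need Tov (Gate 5), but Tov never turns on.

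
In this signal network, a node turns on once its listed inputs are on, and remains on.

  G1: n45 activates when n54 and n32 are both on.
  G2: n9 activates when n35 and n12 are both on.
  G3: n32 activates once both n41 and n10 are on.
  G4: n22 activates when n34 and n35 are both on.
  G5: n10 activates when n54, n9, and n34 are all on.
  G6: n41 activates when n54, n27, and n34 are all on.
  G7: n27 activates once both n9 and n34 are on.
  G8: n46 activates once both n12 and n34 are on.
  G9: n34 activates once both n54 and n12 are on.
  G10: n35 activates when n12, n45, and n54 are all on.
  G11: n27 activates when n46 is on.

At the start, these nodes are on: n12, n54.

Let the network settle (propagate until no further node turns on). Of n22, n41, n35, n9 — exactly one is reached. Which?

G9: n54 and n12 on → n34 on.
G8: n12 and n34 on → n46 on.
G11: n46 on → n27 on.
n54, n27, and n34 are on, so n41 activates (G6).
n22 would need n34 and n35 (G4), but n35 never turns on. n9 would need n35 and n12 (G2), but n35 never turns on. n35 would need n12, n45, and n54 (G10), but n45 never turns on.

n41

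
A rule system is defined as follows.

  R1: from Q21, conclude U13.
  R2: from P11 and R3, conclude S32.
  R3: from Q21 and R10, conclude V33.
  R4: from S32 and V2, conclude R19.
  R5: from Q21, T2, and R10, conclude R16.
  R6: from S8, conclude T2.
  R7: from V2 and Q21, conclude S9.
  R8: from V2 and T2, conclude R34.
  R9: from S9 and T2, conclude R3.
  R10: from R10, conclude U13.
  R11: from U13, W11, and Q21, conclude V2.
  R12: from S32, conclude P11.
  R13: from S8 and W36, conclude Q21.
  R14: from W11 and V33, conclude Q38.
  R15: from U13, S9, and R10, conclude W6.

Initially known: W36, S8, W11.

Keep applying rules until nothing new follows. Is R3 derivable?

Yes

From S8 and W36, R13 gives Q21.
S8 holds, so T2 follows (R6).
From Q21, R1 gives U13.
U13, W11, and Q21 hold, so V2 follows (R11).
From V2 and Q21, R7 gives S9.
From S9 and T2, R9 gives R3.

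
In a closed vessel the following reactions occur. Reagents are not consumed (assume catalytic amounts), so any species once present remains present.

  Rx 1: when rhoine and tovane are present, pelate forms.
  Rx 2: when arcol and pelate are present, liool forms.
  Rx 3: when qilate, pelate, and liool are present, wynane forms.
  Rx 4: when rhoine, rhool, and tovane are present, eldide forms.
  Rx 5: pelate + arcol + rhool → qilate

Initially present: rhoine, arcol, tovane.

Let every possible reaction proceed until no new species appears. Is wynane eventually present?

No

wynane would need qilate, pelate, and liool (Rx 3), but qilate never forms.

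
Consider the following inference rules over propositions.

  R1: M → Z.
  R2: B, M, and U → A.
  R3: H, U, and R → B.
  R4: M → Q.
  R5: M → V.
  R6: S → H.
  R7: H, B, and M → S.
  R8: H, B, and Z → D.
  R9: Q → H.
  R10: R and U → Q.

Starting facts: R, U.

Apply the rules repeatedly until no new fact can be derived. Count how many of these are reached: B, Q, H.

R and U hold, so Q follows (R10).
From Q, R9 gives H.
H, U, and R hold, so B follows (R3).
B: reached.
Q: reached.
H: reached.
All 3 are reached.

3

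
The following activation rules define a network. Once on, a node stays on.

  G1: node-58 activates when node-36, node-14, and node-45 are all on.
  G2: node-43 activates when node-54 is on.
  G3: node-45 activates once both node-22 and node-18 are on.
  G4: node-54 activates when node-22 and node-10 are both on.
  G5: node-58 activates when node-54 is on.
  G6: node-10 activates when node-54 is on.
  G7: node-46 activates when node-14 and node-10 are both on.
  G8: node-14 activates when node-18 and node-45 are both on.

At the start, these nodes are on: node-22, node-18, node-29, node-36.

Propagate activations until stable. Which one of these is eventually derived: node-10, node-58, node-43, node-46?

node-58

G3: node-22 and node-18 on → node-45 on.
node-18 and node-45 are on, so node-14 activates (G8).
G1: node-36, node-14, and node-45 on → node-58 on.
node-43 would need node-54 (G2), but node-54 never turns on. node-46 would need node-14 and node-10 (G7), but node-10 never turns on. node-10 would need node-54 (G6), but node-54 never turns on.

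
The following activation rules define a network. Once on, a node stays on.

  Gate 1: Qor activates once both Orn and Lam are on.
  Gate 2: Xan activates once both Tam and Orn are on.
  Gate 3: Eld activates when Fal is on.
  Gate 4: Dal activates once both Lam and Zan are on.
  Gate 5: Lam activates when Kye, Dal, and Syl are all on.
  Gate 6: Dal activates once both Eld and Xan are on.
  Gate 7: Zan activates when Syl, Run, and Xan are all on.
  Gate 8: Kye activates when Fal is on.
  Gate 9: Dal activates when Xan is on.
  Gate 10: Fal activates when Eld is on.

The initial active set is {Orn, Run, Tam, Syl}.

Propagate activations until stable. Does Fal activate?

No

Fal would need Eld (Gate 10), but Eld never turns on.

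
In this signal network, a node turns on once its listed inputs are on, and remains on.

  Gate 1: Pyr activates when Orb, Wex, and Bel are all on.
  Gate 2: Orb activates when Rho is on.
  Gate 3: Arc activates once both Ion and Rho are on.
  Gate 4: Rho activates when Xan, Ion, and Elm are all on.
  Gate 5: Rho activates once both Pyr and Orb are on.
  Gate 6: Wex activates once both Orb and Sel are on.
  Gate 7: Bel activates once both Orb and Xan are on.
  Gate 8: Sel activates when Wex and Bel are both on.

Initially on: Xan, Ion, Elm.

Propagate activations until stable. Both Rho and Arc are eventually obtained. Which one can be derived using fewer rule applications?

Rho

Rho: Xan, Ion, and Elm are on, so Rho activates (Gate 4). [1 rule application]
Arc: Gate 4: Xan, Ion, and Elm on → Rho on. Ion and Rho are on, so Arc activates (Gate 3). [2 rule applications]
Rho needs fewer.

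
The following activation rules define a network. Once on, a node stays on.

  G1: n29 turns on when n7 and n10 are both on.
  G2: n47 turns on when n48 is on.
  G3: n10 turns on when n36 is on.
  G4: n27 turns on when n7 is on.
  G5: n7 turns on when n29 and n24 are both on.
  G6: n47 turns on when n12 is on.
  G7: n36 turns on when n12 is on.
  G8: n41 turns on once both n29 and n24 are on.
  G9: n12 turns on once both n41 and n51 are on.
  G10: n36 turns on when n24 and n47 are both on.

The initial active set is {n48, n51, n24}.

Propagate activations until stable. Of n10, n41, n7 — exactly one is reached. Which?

n10

G2: n48 on → n47 on.
n24 and n47 are on, so n36 turns on (G10).
n36 is on, so n10 turns on (G3).
n7 would need n29 and n24 (G5), but n29 never turns on. n41 would need n29 and n24 (G8), but n29 never turns on.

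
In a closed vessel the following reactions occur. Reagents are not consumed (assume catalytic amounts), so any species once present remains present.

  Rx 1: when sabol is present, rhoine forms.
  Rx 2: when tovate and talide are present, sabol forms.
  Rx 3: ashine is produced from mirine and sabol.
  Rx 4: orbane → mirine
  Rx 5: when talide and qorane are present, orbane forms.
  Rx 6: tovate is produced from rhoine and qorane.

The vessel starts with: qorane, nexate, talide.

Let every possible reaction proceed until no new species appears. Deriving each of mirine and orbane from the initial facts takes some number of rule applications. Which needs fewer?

orbane: talide and qorane present → orbane forms (Rx 5). [1 rule application]
mirine: talide and qorane present → orbane forms (Rx 5). orbane present → mirine forms (Rx 4). [2 rule applications]
orbane needs fewer.

orbane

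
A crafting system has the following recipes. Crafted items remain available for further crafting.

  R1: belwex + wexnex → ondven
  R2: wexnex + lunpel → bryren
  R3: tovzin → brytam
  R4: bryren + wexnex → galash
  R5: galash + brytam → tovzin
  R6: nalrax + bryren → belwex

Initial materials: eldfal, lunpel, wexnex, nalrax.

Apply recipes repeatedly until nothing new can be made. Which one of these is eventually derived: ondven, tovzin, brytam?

wexnex + lunpel → bryren (R2).
Using R6, nalrax and bryren make belwex.
Using R1, belwex and wexnex make ondven.
brytam would need tovzin (R3), but tovzin is never obtained. tovzin would need galash and brytam (R5), but brytam is never obtained.

ondven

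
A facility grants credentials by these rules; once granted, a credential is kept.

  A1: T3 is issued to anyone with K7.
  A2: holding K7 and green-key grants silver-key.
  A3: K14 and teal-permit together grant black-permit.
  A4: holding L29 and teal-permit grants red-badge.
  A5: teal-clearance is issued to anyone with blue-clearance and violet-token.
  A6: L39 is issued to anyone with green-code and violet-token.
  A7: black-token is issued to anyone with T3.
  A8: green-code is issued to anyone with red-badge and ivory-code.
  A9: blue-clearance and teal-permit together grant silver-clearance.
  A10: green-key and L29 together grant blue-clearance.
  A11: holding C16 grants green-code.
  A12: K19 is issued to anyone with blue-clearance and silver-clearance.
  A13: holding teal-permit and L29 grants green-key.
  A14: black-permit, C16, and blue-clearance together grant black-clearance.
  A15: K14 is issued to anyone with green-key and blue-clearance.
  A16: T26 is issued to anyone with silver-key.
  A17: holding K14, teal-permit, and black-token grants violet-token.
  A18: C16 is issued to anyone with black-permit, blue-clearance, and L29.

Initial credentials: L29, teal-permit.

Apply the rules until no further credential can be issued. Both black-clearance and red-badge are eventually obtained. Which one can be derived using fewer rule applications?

red-badge: Holding L29 and teal-permit grants red-badge (A4). [1 rule application]
black-clearance: Holding teal-permit and L29 grants green-key (A13). Holding green-key and L29 grants blue-clearance (A10). Holding green-key and blue-clearance grants K14 (A15). Holding K14 and teal-permit grants black-permit (A3). Holding black-permit, blue-clearance, and L29 grants C16 (A18). Holding black-permit, C16, and blue-clearance grants black-clearance (A14). [6 rule applications]
red-badge needs fewer.

red-badge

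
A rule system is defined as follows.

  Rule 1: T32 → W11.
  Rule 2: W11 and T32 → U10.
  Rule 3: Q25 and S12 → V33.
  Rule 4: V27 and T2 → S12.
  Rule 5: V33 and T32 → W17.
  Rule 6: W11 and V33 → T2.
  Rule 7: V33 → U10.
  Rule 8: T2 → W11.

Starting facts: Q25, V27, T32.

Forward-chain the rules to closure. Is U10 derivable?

Yes

From T32, Rule 1 gives W11.
From W11 and T32, Rule 2 gives U10.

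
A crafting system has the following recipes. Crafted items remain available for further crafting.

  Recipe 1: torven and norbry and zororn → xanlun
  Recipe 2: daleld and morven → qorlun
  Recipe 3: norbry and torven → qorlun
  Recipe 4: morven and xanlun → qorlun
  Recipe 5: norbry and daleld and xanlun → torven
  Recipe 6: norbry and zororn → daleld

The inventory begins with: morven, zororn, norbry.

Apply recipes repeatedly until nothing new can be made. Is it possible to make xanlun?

No

xanlun would need torven, norbry, and zororn (Recipe 1), but torven is never obtained.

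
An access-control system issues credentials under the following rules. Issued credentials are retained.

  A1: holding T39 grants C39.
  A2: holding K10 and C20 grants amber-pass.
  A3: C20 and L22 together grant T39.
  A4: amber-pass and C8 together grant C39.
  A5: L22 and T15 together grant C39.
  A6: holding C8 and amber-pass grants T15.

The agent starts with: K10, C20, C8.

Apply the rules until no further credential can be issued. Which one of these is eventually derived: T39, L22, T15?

Holding K10 and C20 grants amber-pass (A2).
Holding C8 and amber-pass grants T15 (A6).
T39 would need C20 and L22 (A3), but L22 is never granted. No rule produces L22, and it is not given.

T15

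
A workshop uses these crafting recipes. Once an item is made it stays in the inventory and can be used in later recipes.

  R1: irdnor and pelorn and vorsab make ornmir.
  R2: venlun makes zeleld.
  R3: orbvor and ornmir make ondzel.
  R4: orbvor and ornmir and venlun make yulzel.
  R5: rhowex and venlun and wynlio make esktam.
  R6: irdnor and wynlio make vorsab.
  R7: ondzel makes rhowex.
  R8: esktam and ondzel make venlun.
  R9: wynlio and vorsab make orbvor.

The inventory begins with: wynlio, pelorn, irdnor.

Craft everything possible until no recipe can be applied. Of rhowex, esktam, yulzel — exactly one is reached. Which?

rhowex

irdnor and wynlio → vorsab (R6).
Using R1, irdnor, pelorn, and vorsab make ornmir.
wynlio and vorsab → orbvor (R9).
Using R3, orbvor and ornmir make ondzel.
ondzel → rhowex (R7).
esktam would need rhowex, venlun, and wynlio (R5), but venlun is never obtained. yulzel would need orbvor, ornmir, and venlun (R4), but venlun is never obtained.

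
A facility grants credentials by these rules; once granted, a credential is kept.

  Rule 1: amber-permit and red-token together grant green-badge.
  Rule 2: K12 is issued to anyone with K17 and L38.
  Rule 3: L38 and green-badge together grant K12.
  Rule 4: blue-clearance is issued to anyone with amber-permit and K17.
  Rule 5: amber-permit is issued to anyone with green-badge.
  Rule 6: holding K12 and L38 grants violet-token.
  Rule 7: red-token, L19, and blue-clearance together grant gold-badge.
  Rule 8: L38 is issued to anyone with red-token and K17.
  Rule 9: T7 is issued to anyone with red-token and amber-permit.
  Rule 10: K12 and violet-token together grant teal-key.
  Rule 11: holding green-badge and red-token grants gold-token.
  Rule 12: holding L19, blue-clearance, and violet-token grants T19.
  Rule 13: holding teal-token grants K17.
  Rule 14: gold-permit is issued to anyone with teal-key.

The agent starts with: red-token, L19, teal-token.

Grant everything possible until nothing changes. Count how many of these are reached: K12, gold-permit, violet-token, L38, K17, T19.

Holding teal-token grants K17 (Rule 13).
Holding red-token and K17 grants L38 (Rule 8).
Holding K17 and L38 grants K12 (Rule 2).
Holding K12 and L38 grants violet-token (Rule 6).
Holding K12 and violet-token grants teal-key (Rule 10).
Holding teal-key grants gold-permit (Rule 14).
K12: reached.
gold-permit: reached.
violet-token: reached.
L38: reached.
K17: reached.
T19 would need L19, blue-clearance, and violet-token (Rule 12), but blue-clearance is never granted.
Reached: K12, gold-permit, violet-token, L38, and K17 — 5 of the 6.

5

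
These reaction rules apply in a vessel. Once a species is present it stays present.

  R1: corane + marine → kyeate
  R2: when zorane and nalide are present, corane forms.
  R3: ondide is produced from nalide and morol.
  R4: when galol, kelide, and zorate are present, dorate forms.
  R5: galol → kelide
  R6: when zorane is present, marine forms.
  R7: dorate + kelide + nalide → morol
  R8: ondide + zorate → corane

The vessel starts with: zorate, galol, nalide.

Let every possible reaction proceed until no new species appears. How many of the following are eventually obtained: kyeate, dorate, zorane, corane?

2

galol present → kelide forms (R5).
galol, kelide, and zorate present → dorate forms (R4).
dorate, kelide, and nalide present → morol forms (R7).
nalide and morol present → ondide forms (R3).
ondide and zorate present → corane forms (R8).
kyeate would need corane and marine (R1), but marine never forms.
dorate: reached.
No rule produces zorane, and it is not given.
corane: reached.
Reached: dorate and corane — 2 of the 4.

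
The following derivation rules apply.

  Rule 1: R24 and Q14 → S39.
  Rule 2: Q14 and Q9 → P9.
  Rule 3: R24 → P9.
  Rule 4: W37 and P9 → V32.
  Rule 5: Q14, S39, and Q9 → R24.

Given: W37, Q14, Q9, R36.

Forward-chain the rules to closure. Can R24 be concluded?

R24 would need Q14, S39, and Q9 (Rule 5), but S39 is never established.

No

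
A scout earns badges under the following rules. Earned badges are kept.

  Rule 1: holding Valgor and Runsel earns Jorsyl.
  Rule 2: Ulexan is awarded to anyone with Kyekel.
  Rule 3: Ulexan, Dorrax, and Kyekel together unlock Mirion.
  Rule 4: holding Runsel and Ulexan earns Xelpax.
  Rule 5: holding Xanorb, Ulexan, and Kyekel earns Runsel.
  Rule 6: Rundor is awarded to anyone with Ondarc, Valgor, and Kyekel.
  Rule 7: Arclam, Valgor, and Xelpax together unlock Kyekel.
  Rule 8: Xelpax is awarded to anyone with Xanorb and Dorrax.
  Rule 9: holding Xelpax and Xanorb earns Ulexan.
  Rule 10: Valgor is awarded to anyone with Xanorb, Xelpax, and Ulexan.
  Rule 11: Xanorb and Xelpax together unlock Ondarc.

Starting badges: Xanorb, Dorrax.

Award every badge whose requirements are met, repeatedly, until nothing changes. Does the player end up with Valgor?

With Xanorb and Dorrax, Xelpax is earned (Rule 8).
With Xelpax and Xanorb, Ulexan is earned (Rule 9).
With Xanorb, Xelpax, and Ulexan, Valgor is earned (Rule 10).

Yes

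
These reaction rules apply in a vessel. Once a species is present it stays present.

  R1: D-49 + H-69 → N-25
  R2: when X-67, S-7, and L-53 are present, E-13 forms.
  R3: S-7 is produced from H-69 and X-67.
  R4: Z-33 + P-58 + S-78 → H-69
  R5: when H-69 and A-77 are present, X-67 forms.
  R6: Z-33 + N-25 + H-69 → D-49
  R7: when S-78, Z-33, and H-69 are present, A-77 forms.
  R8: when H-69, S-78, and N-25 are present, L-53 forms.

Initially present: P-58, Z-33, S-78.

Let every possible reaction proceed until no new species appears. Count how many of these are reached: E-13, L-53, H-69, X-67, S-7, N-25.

Z-33, P-58, and S-78 present → H-69 forms (R4).
S-78, Z-33, and H-69 present → A-77 forms (R7).
H-69 and A-77 present → X-67 forms (R5).
H-69 and X-67 present → S-7 forms (R3).
E-13 would need X-67, S-7, and L-53 (R2), but L-53 never forms.
L-53 would need H-69, S-78, and N-25 (R8), but N-25 never forms.
H-69: reached.
X-67: reached.
S-7: reached.
N-25 would need D-49 and H-69 (R1), but D-49 never forms.
Reached: H-69, X-67, and S-7 — 3 of the 6.

3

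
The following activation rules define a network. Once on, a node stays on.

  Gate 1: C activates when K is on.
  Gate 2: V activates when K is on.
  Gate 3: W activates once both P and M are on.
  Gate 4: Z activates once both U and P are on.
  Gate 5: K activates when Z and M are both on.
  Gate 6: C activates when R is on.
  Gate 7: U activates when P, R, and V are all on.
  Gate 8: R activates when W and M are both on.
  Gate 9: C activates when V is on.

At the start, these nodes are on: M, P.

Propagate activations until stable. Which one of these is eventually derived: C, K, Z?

Gate 3: P and M on → W on.
Gate 8: W and M on → R on.
R is on, so C activates (Gate 6).
Z would need U and P (Gate 4), but U never turns on. K would need Z and M (Gate 5), but Z never turns on.

C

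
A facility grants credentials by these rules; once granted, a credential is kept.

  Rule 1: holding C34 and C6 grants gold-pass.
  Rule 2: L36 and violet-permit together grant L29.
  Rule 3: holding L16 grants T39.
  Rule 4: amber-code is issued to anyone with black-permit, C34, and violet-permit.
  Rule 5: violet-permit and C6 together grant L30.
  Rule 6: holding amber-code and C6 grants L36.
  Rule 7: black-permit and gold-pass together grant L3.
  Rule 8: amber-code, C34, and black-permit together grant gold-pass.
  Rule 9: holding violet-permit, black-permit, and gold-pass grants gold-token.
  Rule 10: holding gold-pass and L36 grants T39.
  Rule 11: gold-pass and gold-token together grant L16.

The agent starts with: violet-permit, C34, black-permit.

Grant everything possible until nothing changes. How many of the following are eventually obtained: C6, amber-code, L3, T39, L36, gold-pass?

Holding black-permit, C34, and violet-permit grants amber-code (Rule 4).
Holding amber-code, C34, and black-permit grants gold-pass (Rule 8).
Holding violet-permit, black-permit, and gold-pass grants gold-token (Rule 9).
Holding black-permit and gold-pass grants L3 (Rule 7).
Holding gold-pass and gold-token grants L16 (Rule 11).
Holding L16 grants T39 (Rule 3).
No rule produces C6, and it is not given.
amber-code: reached.
L3: reached.
T39: reached.
L36 would need amber-code and C6 (Rule 6), but C6 is never granted.
gold-pass: reached.
Reached: amber-code, L3, T39, and gold-pass — 4 of the 6.

4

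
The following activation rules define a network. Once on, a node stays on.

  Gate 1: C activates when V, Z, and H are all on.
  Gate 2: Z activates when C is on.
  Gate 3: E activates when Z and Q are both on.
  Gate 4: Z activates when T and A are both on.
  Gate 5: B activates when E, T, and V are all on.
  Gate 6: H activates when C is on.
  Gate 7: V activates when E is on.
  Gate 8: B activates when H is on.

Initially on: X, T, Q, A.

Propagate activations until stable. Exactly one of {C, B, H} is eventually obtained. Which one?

T and A are on, so Z activates (Gate 4).
Gate 3: Z and Q on → E on.
E is on, so V activates (Gate 7).
Gate 5: E, T, and V on → B on.
H would need C (Gate 6), but C never turns on. C would need V, Z, and H (Gate 1), but H never turns on.

B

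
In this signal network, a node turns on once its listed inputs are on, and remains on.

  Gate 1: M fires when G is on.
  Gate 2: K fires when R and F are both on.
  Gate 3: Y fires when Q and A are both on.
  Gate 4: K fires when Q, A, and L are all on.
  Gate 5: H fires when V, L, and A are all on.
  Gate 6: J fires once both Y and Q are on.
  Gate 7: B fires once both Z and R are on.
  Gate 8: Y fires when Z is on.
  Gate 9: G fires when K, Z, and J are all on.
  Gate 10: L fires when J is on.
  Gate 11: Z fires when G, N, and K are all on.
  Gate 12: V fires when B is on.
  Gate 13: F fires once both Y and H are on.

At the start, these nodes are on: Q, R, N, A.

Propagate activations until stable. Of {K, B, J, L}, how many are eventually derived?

Q and A are on, so Y fires (Gate 3).
Y and Q are on, so J fires (Gate 6).
Gate 10: J on → L on.
Gate 4: Q, A, and L on → K on.
K: reached.
B would need Z and R (Gate 7), but Z never turns on.
J: reached.
L: reached.
Reached: K, J, and L — 3 of the 4.

3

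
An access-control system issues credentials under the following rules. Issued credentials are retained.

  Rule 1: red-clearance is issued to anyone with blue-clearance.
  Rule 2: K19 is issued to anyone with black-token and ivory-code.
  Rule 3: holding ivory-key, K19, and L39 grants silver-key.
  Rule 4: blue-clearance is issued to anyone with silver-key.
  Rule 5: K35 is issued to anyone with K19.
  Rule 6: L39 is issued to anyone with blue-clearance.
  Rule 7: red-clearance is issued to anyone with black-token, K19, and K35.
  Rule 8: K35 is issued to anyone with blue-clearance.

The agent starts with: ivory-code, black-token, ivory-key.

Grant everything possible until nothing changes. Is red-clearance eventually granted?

Yes

Holding black-token and ivory-code grants K19 (Rule 2).
Holding K19 grants K35 (Rule 5).
Holding black-token, K19, and K35 grants red-clearance (Rule 7).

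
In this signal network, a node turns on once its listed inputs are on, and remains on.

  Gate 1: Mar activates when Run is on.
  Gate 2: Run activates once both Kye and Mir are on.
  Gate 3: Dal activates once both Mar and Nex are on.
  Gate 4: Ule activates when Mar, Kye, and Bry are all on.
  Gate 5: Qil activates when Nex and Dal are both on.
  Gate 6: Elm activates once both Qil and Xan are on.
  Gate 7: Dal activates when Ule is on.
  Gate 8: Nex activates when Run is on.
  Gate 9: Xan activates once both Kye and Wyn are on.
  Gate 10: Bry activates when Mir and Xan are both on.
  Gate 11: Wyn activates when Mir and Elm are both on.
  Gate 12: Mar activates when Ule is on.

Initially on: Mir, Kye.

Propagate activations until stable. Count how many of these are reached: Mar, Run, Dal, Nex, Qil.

Kye and Mir are on, so Run activates (Gate 2).
Gate 1: Run on → Mar on.
Gate 8: Run on → Nex on.
Mar and Nex are on, so Dal activates (Gate 3).
Gate 5: Nex and Dal on → Qil on.
Mar: reached.
Run: reached.
Dal: reached.
Nex: reached.
Qil: reached.
All 5 are reached.

5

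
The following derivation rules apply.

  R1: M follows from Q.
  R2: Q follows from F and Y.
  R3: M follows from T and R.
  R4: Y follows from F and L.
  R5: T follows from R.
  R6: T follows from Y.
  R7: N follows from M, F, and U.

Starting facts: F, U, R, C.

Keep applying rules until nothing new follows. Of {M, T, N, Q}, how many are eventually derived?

3

R holds, so T follows (R5).
T and R hold, so M follows (R3).
M, F, and U hold, so N follows (R7).
M: reached.
T: reached.
N: reached.
Q would need F and Y (R2), but Y is never established.
Reached: M, T, and N — 3 of the 4.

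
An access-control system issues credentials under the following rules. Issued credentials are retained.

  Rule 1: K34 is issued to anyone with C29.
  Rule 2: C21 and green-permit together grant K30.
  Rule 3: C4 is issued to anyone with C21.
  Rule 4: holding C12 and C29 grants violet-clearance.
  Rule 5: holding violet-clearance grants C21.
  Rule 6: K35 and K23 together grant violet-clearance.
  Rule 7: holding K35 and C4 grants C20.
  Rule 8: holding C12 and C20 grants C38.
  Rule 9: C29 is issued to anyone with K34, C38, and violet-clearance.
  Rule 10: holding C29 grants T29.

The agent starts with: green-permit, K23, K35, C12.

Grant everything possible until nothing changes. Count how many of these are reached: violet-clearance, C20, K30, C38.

Holding K35 and K23 grants violet-clearance (Rule 6).
Holding violet-clearance grants C21 (Rule 5).
Holding C21 grants C4 (Rule 3).
Holding C21 and green-permit grants K30 (Rule 2).
Holding K35 and C4 grants C20 (Rule 7).
Holding C12 and C20 grants C38 (Rule 8).
violet-clearance: reached.
C20: reached.
K30: reached.
C38: reached.
All 4 are reached.

4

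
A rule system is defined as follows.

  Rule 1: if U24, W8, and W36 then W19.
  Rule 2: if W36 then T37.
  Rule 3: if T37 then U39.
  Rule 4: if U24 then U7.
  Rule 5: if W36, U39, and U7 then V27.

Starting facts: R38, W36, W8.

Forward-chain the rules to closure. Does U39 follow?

From W36, Rule 2 gives T37.
T37 holds, so U39 follows (Rule 3).

Yes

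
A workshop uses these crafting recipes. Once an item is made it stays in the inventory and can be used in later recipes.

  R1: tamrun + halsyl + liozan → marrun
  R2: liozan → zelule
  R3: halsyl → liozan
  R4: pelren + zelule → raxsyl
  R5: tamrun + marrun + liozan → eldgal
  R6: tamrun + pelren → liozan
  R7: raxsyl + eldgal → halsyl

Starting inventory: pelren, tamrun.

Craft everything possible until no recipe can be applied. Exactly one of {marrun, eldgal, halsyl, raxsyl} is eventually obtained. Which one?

raxsyl

tamrun + pelren → liozan (R6).
liozan → zelule (R2).
Using R4, pelren and zelule make raxsyl.
eldgal would need tamrun, marrun, and liozan (R5), but marrun is never obtained. marrun would need tamrun, halsyl, and liozan (R1), but halsyl is never obtained. halsyl would need raxsyl and eldgal (R7), but eldgal is never obtained.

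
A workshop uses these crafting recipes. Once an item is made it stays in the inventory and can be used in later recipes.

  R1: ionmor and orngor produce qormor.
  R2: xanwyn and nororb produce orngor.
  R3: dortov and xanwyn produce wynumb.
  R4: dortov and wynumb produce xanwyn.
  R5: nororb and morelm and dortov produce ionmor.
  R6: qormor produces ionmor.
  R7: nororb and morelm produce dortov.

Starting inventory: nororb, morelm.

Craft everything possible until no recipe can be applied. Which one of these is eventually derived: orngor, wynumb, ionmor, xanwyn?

nororb and morelm → dortov (R7).
nororb and morelm and dortov → ionmor (R5).
orngor would need xanwyn and nororb (R2), but xanwyn is never obtained. xanwyn would need dortov and wynumb (R4), but wynumb is never obtained. wynumb would need dortov and xanwyn (R3), but xanwyn is never obtained.

ionmor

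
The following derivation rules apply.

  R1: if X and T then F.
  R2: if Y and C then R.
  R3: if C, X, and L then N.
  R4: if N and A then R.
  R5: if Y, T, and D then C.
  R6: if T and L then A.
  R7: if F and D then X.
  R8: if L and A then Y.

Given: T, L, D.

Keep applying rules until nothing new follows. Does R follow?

From T and L, R6 gives A.
L and A hold, so Y follows (R8).
From Y, T, and D, R5 gives C.
Y and C hold, so R follows (R2).

Yes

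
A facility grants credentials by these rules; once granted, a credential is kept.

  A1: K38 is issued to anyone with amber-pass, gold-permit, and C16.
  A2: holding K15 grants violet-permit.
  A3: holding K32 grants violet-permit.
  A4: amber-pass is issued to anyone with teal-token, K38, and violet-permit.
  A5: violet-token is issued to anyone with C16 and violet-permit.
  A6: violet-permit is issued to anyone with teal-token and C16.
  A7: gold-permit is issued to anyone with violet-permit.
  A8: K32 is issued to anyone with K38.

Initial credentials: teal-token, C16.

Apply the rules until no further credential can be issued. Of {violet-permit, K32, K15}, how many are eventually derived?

1

Holding teal-token and C16 grants violet-permit (A6).
violet-permit: reached.
K32 would need K38 (A8), but K38 is never granted.
No rule produces K15, and it is not given.
Reached: violet-permit — 1 of the 3.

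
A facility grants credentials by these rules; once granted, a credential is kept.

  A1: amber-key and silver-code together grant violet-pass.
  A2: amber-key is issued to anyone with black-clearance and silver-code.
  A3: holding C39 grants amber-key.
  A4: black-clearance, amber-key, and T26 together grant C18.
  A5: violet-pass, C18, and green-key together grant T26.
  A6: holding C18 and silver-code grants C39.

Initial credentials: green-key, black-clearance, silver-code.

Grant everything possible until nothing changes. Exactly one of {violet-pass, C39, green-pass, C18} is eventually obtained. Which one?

violet-pass

Holding black-clearance and silver-code grants amber-key (A2).
Holding amber-key and silver-code grants violet-pass (A1).
No rule produces green-pass, and it is not given. C39 would need C18 and silver-code (A6), but C18 is never granted. C18 would need black-clearance, amber-key, and T26 (A4), but T26 is never granted.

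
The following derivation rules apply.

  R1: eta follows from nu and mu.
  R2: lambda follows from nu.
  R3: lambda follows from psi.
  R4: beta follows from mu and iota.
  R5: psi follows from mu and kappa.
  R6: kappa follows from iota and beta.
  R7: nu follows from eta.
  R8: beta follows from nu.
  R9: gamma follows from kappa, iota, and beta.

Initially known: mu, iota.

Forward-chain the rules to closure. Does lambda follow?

From mu and iota, R4 gives beta.
From iota and beta, R6 gives kappa.
From mu and kappa, R5 gives psi.
psi holds, so lambda follows (R3).

Yes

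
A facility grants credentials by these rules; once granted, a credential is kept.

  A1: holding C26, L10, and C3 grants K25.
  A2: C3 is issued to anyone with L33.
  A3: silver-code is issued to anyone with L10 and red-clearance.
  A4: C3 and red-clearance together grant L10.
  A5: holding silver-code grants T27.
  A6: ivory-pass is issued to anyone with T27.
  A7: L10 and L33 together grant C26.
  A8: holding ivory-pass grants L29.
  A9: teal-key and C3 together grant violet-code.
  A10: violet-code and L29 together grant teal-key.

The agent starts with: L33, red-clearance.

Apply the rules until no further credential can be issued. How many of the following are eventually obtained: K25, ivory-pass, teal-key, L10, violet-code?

3

Holding L33 grants C3 (A2).
Holding C3 and red-clearance grants L10 (A4).
Holding L10 and red-clearance grants silver-code (A3).
Holding L10 and L33 grants C26 (A7).
Holding C26, L10, and C3 grants K25 (A1).
Holding silver-code grants T27 (A5).
Holding T27 grants ivory-pass (A6).
K25: reached.
ivory-pass: reached.
teal-key would need violet-code and L29 (A10), but violet-code is never granted.
L10: reached.
violet-code would need teal-key and C3 (A9), but teal-key is never granted.
Reached: K25, ivory-pass, and L10 — 3 of the 5.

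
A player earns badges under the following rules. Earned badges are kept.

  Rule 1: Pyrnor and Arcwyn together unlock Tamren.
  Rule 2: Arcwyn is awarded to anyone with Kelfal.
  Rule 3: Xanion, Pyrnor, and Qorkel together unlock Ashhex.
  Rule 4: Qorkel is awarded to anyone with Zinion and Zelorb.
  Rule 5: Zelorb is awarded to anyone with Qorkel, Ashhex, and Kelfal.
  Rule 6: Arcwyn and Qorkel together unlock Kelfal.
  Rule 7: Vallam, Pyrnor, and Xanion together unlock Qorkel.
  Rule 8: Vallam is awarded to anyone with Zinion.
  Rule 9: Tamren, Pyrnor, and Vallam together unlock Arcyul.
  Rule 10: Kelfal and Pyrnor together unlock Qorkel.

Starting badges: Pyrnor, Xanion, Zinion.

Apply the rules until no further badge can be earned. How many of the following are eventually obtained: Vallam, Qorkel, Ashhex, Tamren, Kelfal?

With Zinion, Vallam is earned (Rule 8).
With Vallam, Pyrnor, and Xanion, Qorkel is earned (Rule 7).
With Xanion, Pyrnor, and Qorkel, Ashhex is earned (Rule 3).
Vallam: reached.
Qorkel: reached.
Ashhex: reached.
Tamren would need Pyrnor and Arcwyn (Rule 1), but Arcwyn is never earned.
Kelfal would need Arcwyn and Qorkel (Rule 6), but Arcwyn is never earned.
Reached: Vallam, Qorkel, and Ashhex — 3 of the 5.

3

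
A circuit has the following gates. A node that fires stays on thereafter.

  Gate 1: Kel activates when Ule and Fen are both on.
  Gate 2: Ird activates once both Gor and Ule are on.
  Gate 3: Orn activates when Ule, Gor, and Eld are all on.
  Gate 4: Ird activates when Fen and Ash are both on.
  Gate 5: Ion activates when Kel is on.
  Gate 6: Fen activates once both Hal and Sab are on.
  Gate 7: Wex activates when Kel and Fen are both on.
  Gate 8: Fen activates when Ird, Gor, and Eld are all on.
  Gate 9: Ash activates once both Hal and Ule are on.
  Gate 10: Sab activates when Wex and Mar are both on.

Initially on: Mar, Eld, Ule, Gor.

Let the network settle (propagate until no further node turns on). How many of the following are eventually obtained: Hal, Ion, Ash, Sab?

Gate 2: Gor and Ule on → Ird on.
Ird, Gor, and Eld are on, so Fen activates (Gate 8).
Ule and Fen are on, so Kel activates (Gate 1).
Kel and Fen are on, so Wex activates (Gate 7).
Kel is on, so Ion activates (Gate 5).
Wex and Mar are on, so Sab activates (Gate 10).
No rule produces Hal, and it is not given.
Ion: reached.
Ash would need Hal and Ule (Gate 9), but Hal never turns on.
Sab: reached.
Reached: Ion and Sab — 2 of the 4.

2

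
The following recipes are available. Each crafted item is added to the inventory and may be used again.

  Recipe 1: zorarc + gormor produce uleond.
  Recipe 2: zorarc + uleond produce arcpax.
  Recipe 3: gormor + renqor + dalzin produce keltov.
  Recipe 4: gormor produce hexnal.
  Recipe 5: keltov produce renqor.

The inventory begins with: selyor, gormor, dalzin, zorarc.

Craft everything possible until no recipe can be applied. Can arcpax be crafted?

Yes

zorarc + gormor → uleond (Recipe 1).
Using Recipe 2, zorarc and uleond make arcpax.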